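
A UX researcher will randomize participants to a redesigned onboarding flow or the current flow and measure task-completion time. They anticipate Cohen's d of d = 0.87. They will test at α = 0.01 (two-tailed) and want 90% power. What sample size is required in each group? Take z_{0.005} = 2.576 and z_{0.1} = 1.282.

n = 40 per group

For two independent groups with equal n: n = 2·((z_{α/2} + z_β) / d)².
z_{α/2} + z_β = 2.576 + 1.282 = 3.858.
n = 2 × (3.858 / 0.87)² = 2 × 4.434² = 2 × 19.66 = 39.3.
Round up to the next whole participant.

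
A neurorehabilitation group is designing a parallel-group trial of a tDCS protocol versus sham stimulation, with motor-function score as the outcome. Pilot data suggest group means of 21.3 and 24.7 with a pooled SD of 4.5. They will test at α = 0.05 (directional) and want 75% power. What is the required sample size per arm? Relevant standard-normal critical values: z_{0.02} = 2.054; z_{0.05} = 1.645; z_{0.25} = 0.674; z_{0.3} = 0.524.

Cohen's d = |M₁ − M₂| / SD_pooled = |21.3 − 24.7| / 4.5 = 3.4 / 4.5 = 0.756.
For two independent groups with equal n: n = 2·((z_{α} + z_β) / d)².
z_{α} + z_β = 1.645 + 0.674 = 2.319.
n = 2 × (2.319 / 0.756)² = 2 × 3.067² = 2 × 9.41 = 18.8.
Round up to the next whole participant.

n = 19 per group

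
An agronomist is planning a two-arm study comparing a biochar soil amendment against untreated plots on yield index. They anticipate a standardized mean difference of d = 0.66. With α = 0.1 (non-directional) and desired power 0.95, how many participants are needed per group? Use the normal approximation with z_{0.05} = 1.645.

For two independent groups with equal n: n = 2·((z_{α/2} + z_β) / d)².
z_{α/2} + z_β = 1.645 + 1.645 = 3.290.
n = 2 × (3.290 / 0.66)² = 2 × 4.985² = 2 × 24.85 = 49.7.
Round up to the next whole participant.

n = 50 per group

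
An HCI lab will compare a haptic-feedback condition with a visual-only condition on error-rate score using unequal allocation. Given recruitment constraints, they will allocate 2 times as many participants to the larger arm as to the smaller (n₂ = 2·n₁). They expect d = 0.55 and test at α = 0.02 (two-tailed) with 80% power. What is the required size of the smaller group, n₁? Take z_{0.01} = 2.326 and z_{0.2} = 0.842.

n₁ = 50

With allocation ratio k = n₂/n₁ = 2, Var(x̄₁−x̄₂) = σ²(1/n₁ + 1/(k·n₁)) = σ²·(k+1)/(k·n₁).
So n₁ = (1 + 1/k)·((z_{α/2} + z_β)/d)² = 1.500 × (3.168/0.55)².
n₁ = 1.500 × 33.18 = 49.8.
Round up: n₁ = 50, giving n₂ = 2 × 50 = 100.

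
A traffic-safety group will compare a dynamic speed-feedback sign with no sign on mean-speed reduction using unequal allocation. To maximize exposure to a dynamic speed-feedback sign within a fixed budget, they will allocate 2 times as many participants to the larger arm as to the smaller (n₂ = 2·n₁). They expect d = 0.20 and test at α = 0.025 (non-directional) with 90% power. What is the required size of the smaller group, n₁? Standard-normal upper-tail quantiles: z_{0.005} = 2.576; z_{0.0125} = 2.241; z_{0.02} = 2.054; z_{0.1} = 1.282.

With allocation ratio k = n₂/n₁ = 2, Var(x̄₁−x̄₂) = σ²(1/n₁ + 1/(k·n₁)) = σ²·(k+1)/(k·n₁).
So n₁ = (1 + 1/k)·((z_{α/2} + z_β)/d)² = 1.500 × (3.523/0.20)².
n₁ = 1.500 × 310.29 = 465.4.
Round up: n₁ = 466, giving n₂ = 2 × 466 = 932.

n₁ = 466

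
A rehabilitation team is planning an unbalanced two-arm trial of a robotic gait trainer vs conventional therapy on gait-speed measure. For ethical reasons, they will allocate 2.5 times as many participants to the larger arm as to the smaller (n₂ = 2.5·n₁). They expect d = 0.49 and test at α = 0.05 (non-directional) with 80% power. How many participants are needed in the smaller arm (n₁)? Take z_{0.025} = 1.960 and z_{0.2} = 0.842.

With allocation ratio k = n₂/n₁ = 2.5, Var(x̄₁−x̄₂) = σ²(1/n₁ + 1/(k·n₁)) = σ²·(k+1)/(k·n₁).
So n₁ = (1 + 1/k)·((z_{α/2} + z_β)/d)² = 1.400 × (2.802/0.49)².
n₁ = 1.400 × 32.70 = 45.8.
Round up: n₁ = 46, giving n₂ = 2.5 × 46 = 115.

n₁ = 46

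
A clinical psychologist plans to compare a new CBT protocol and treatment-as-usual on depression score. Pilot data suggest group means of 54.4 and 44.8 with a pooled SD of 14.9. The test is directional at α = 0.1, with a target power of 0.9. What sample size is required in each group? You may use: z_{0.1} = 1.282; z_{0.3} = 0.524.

n = 32 per group

Cohen's d = |M₁ − M₂| / SD_pooled = |54.4 − 44.8| / 14.9 = 9.6 / 14.9 = 0.644.
For two independent groups with equal n: n = 2·((z_{α} + z_β) / d)².
z_{α} + z_β = 1.282 + 1.282 = 2.564.
n = 2 × (2.564 / 0.644)² = 2 × 3.981² = 2 × 15.85 = 31.7.
Round up to the next whole participant.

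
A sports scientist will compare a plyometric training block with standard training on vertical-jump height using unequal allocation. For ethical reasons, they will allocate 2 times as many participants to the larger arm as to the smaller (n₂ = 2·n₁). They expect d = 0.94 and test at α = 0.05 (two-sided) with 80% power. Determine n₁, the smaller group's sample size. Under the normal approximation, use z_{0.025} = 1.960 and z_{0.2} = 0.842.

n₁ = 14

With allocation ratio k = n₂/n₁ = 2, Var(x̄₁−x̄₂) = σ²(1/n₁ + 1/(k·n₁)) = σ²·(k+1)/(k·n₁).
So n₁ = (1 + 1/k)·((z_{α/2} + z_β)/d)² = 1.500 × (2.802/0.94)².
n₁ = 1.500 × 8.89 = 13.3.
Round up: n₁ = 14, giving n₂ = 2 × 14 = 28.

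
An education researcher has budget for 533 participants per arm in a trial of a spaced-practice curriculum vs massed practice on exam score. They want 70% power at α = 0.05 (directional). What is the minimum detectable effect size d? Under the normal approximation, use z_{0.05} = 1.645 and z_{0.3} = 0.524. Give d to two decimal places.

For two independent groups of n = 533 each: d_min = (z_{α} + z_β)·√(2/n).
z-sum = 1.645 + 0.524 = 2.169.
d_min = 2.169 × √(2/533) = 2.169 × 0.0613 = 0.133.

d_min ≈ 0.13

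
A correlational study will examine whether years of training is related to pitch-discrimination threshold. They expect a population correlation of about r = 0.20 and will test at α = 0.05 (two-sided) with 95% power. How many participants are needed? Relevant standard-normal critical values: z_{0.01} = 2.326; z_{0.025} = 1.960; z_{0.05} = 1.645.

Fisher's z: C = ½·ln((1+r)/(1−r)) = ½·ln(1.5000) = 0.2027.
n = ((z_{α/2} + z_β)/C)² + 3.
(1.960 + 1.645) / 0.2027 = 3.605 / 0.2027 = 17.785.
n = 17.785² + 3 = 316.30 + 3 = 319.3.
Round up.

n = 320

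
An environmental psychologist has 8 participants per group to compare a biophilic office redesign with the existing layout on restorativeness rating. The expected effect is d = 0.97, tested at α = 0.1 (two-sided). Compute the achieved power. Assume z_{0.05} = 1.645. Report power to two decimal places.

power ≈ 0.62

For two equal groups, power = Φ(d·√(n/2) − z_{α/2}).
d·√(n/2) = 0.97 × √(8/2) = 0.97 × 2.000 = 1.940.
z_β = 1.940 − 1.645 = 0.295.
Power = Φ(0.295) = 0.616.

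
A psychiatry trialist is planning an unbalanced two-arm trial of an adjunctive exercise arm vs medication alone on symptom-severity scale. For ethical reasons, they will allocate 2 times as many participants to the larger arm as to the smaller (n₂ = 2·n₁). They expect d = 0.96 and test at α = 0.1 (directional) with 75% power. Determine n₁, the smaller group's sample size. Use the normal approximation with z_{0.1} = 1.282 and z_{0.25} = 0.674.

n₁ = 7

With allocation ratio k = n₂/n₁ = 2, Var(x̄₁−x̄₂) = σ²(1/n₁ + 1/(k·n₁)) = σ²·(k+1)/(k·n₁).
So n₁ = (1 + 1/k)·((z_{α} + z_β)/d)² = 1.500 × (1.956/0.96)².
n₁ = 1.500 × 4.15 = 6.2.
Round up: n₁ = 7, giving n₂ = 2 × 7 = 14.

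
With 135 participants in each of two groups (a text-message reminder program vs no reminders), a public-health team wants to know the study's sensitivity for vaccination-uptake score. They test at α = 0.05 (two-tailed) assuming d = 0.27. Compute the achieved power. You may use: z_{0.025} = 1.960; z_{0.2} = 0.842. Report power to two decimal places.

For two equal groups, power = Φ(d·√(n/2) − z_{α/2}).
d·√(n/2) = 0.27 × √(135/2) = 0.27 × 8.216 = 2.218.
z_β = 2.218 − 1.960 = 0.258.
Power = Φ(0.258) = 0.602.

power ≈ 0.60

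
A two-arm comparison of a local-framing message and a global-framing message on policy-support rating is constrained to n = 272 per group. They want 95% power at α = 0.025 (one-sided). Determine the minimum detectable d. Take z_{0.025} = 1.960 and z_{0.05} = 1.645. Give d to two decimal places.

For two independent groups of n = 272 each: d_min = (z_{α} + z_β)·√(2/n).
z-sum = 1.960 + 1.645 = 3.605.
d_min = 3.605 × √(2/272) = 3.605 × 0.0857 = 0.309.

d_min ≈ 0.31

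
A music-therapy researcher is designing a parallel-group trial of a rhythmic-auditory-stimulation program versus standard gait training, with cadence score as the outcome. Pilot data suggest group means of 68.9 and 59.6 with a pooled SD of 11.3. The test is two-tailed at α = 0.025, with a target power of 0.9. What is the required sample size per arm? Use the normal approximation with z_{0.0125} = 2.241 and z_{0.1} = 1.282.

n = 37 per group

Cohen's d = |M₁ − M₂| / SD_pooled = |68.9 − 59.6| / 11.3 = 9.3 / 11.3 = 0.823.
For two independent groups with equal n: n = 2·((z_{α/2} + z_β) / d)².
z_{α/2} + z_β = 2.241 + 1.282 = 3.523.
n = 2 × (3.523 / 0.823)² = 2 × 4.281² = 2 × 18.32 = 36.6.
Round up to the next whole participant.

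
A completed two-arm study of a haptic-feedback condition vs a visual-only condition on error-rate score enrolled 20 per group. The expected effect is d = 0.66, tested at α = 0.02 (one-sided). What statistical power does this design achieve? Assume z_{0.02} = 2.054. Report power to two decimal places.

power ≈ 0.51

For two equal groups, power = Φ(d·√(n/2) − z_{α}).
d·√(n/2) = 0.66 × √(20/2) = 0.66 × 3.162 = 2.087.
z_β = 2.087 − 2.054 = 0.033.
Power = Φ(0.033) = 0.513.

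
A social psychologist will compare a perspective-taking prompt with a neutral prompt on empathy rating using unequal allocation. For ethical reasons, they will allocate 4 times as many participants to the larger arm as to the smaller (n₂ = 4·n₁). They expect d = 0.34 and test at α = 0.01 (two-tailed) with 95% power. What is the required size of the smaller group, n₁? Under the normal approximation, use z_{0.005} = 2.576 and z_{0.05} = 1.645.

n₁ = 193

With allocation ratio k = n₂/n₁ = 4, Var(x̄₁−x̄₂) = σ²(1/n₁ + 1/(k·n₁)) = σ²·(k+1)/(k·n₁).
So n₁ = (1 + 1/k)·((z_{α/2} + z_β)/d)² = 1.250 × (4.221/0.34)².
n₁ = 1.250 × 154.12 = 192.7.
Round up: n₁ = 193, giving n₂ = 4 × 193 = 772.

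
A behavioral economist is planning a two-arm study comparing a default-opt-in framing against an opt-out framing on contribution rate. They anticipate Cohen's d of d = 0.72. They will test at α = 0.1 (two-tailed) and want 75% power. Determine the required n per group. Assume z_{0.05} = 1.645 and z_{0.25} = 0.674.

n = 21 per group

For two independent groups with equal n: n = 2·((z_{α/2} + z_β) / d)².
z_{α/2} + z_β = 1.645 + 0.674 = 2.319.
n = 2 × (2.319 / 0.72)² = 2 × 3.221² = 2 × 10.37 = 20.7.
Round up to the next whole participant.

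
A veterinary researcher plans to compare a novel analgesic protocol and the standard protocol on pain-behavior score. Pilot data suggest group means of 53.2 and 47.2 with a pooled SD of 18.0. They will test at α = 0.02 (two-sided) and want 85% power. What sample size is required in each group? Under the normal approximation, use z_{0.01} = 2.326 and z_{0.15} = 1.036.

Cohen's d = |M₁ − M₂| / SD_pooled = |53.2 − 47.2| / 18.0 = 6.0 / 18.0 = 0.333.
For two independent groups with equal n: n = 2·((z_{α/2} + z_β) / d)².
z_{α/2} + z_β = 2.326 + 1.036 = 3.362.
n = 2 × (3.362 / 0.333)² = 2 × 10.096² = 2 × 101.93 = 203.9.
Round up to the next whole participant.

n = 204 per group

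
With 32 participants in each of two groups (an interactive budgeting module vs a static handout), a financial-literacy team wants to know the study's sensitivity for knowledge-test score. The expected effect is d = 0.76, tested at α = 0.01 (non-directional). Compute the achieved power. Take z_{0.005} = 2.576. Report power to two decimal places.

For two equal groups, power = Φ(d·√(n/2) − z_{α/2}).
d·√(n/2) = 0.76 × √(32/2) = 0.76 × 4.000 = 3.040.
z_β = 3.040 − 2.576 = 0.464.
Power = Φ(0.464) = 0.679.

power ≈ 0.68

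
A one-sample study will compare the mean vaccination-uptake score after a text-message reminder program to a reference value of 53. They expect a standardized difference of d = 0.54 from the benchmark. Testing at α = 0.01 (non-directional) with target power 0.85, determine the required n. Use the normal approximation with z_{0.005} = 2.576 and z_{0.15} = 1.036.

For a one-sample test: n = ((z_{α/2} + z_β) / d)².
z_{α/2} + z_β = 2.576 + 1.036 = 3.612.
n = (3.612 / 0.54)² = 6.689² = 44.74.
Round up.

n = 45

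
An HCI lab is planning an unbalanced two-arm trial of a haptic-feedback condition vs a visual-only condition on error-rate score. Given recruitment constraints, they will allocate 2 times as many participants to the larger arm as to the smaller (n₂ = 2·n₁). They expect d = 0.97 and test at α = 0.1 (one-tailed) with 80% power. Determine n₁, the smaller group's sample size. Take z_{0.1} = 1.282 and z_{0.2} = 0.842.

n₁ = 8

With allocation ratio k = n₂/n₁ = 2, Var(x̄₁−x̄₂) = σ²(1/n₁ + 1/(k·n₁)) = σ²·(k+1)/(k·n₁).
So n₁ = (1 + 1/k)·((z_{α} + z_β)/d)² = 1.500 × (2.124/0.97)².
n₁ = 1.500 × 4.79 = 7.2.
Round up: n₁ = 8, giving n₂ = 2 × 8 = 16.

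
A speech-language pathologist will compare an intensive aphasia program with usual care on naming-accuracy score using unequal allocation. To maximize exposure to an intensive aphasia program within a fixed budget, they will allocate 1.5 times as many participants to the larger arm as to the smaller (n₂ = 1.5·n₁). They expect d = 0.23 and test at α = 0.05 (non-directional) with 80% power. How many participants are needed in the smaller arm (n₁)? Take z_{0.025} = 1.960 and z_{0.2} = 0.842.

With allocation ratio k = n₂/n₁ = 1.5, Var(x̄₁−x̄₂) = σ²(1/n₁ + 1/(k·n₁)) = σ²·(k+1)/(k·n₁).
So n₁ = (1 + 1/k)·((z_{α/2} + z_β)/d)² = 1.667 × (2.802/0.23)².
n₁ = 1.667 × 148.42 = 247.4.
Round up: n₁ = 248, giving n₂ = 1.5 × 248 = 372.

n₁ = 248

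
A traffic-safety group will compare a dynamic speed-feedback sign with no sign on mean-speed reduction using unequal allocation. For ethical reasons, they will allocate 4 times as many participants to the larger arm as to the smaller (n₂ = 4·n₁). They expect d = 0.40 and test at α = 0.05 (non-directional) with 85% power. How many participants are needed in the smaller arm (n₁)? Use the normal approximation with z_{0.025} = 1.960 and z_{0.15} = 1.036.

With allocation ratio k = n₂/n₁ = 4, Var(x̄₁−x̄₂) = σ²(1/n₁ + 1/(k·n₁)) = σ²·(k+1)/(k·n₁).
So n₁ = (1 + 1/k)·((z_{α/2} + z_β)/d)² = 1.250 × (2.996/0.40)².
n₁ = 1.250 × 56.10 = 70.1.
Round up: n₁ = 71, giving n₂ = 4 × 71 = 284.

n₁ = 71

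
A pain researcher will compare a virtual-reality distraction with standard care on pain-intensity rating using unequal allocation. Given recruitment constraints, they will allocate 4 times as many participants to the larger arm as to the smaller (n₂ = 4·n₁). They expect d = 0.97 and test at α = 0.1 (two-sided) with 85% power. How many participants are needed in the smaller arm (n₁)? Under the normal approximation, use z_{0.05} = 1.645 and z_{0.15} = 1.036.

n₁ = 10

With allocation ratio k = n₂/n₁ = 4, Var(x̄₁−x̄₂) = σ²(1/n₁ + 1/(k·n₁)) = σ²·(k+1)/(k·n₁).
So n₁ = (1 + 1/k)·((z_{α/2} + z_β)/d)² = 1.250 × (2.681/0.97)².
n₁ = 1.250 × 7.64 = 9.5.
Round up: n₁ = 10, giving n₂ = 4 × 10 = 40.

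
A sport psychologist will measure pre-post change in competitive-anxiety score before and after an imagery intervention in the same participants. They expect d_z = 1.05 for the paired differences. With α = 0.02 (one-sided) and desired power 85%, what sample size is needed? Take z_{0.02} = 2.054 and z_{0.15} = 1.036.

For a paired (one-sample on differences) test: n = ((z_{α} + z_β) / d)².
z_{α} + z_β = 2.054 + 1.036 = 3.090.
n = (3.090 / 1.05)² = 2.943² = 8.66.
Round up.

n = 9 pairs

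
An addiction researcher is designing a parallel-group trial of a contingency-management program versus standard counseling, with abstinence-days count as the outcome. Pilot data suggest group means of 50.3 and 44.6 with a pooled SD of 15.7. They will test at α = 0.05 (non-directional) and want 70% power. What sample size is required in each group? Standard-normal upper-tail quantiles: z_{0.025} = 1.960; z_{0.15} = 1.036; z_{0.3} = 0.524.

n = 94 per group

Cohen's d = |M₁ − M₂| / SD_pooled = |50.3 − 44.6| / 15.7 = 5.7 / 15.7 = 0.363.
For two independent groups with equal n: n = 2·((z_{α/2} + z_β) / d)².
z_{α/2} + z_β = 1.960 + 0.524 = 2.484.
n = 2 × (2.484 / 0.363)² = 2 × 6.843² = 2 × 46.83 = 93.7.
Round up to the next whole participant.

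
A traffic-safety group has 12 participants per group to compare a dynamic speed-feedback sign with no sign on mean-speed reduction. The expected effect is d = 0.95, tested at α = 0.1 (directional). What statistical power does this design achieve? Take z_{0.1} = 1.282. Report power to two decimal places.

power ≈ 0.85

For two equal groups, power = Φ(d·√(n/2) − z_{α}).
d·√(n/2) = 0.95 × √(12/2) = 0.95 × 2.449 = 2.327.
z_β = 2.327 − 1.282 = 1.045.
Power = Φ(1.045) = 0.852.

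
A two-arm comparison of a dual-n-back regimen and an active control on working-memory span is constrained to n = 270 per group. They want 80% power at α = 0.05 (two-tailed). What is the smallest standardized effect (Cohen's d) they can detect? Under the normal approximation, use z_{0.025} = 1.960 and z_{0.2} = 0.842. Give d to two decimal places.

d_min ≈ 0.24

For two independent groups of n = 270 each: d_min = (z_{α/2} + z_β)·√(2/n).
z-sum = 1.960 + 0.842 = 2.802.
d_min = 2.802 × √(2/270) = 2.802 × 0.0861 = 0.241.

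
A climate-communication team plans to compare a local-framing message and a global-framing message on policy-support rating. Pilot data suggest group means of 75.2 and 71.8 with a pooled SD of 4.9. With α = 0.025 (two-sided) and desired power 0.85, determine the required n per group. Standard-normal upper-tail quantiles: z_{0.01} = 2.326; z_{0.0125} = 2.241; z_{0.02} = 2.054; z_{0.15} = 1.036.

Cohen's d = |M₁ − M₂| / SD_pooled = |75.2 − 71.8| / 4.9 = 3.4 / 4.9 = 0.694.
For two independent groups with equal n: n = 2·((z_{α/2} + z_β) / d)².
z_{α/2} + z_β = 2.241 + 1.036 = 3.277.
n = 2 × (3.277 / 0.694)² = 2 × 4.722² = 2 × 22.30 = 44.6.
Round up to the next whole participant.

n = 45 per group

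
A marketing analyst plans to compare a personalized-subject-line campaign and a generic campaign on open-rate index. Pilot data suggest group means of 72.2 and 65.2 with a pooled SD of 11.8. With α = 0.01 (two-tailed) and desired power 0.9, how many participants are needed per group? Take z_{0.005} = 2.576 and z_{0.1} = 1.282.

n = 85 per group

Cohen's d = |M₁ − M₂| / SD_pooled = |72.2 − 65.2| / 11.8 = 7.0 / 11.8 = 0.593.
For two independent groups with equal n: n = 2·((z_{α/2} + z_β) / d)².
z_{α/2} + z_β = 2.576 + 1.282 = 3.858.
n = 2 × (3.858 / 0.593)² = 2 × 6.506² = 2 × 42.33 = 84.7.
Round up to the next whole participant.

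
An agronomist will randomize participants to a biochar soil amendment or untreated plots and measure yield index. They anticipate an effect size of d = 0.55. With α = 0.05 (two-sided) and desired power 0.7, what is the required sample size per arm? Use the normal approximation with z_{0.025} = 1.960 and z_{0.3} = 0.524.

For two independent groups with equal n: n = 2·((z_{α/2} + z_β) / d)².
z_{α/2} + z_β = 1.960 + 0.524 = 2.484.
n = 2 × (2.484 / 0.55)² = 2 × 4.516² = 2 × 20.40 = 40.8.
Round up to the next whole participant.

n = 41 per group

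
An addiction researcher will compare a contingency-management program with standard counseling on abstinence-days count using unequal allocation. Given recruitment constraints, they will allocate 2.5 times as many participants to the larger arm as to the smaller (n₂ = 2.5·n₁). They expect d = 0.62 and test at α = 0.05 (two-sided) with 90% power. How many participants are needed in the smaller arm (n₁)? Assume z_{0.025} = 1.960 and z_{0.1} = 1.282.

n₁ = 39

With allocation ratio k = n₂/n₁ = 2.5, Var(x̄₁−x̄₂) = σ²(1/n₁ + 1/(k·n₁)) = σ²·(k+1)/(k·n₁).
So n₁ = (1 + 1/k)·((z_{α/2} + z_β)/d)² = 1.400 × (3.242/0.62)².
n₁ = 1.400 × 27.34 = 38.3.
Round up: n₁ = 39, giving n₂ = ⌈2.5 × 39⌉ = ⌈97.5⌉ = 98.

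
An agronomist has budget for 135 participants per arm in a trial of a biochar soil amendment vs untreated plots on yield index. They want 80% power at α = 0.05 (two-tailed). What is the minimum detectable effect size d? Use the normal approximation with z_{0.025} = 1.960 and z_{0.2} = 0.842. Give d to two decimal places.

d_min ≈ 0.34

For two independent groups of n = 135 each: d_min = (z_{α/2} + z_β)·√(2/n).
z-sum = 1.960 + 0.842 = 2.802.
d_min = 2.802 × √(2/135) = 2.802 × 0.1217 = 0.341.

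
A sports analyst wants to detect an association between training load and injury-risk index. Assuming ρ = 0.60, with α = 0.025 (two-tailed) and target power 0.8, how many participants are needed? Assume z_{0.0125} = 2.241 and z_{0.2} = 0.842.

n = 23

Fisher's z: C = ½·ln((1+r)/(1−r)) = ½·ln(4.0000) = 0.6931.
n = ((z_{α/2} + z_β)/C)² + 3.
(2.241 + 0.842) / 0.6931 = 3.083 / 0.6931 = 4.448.
n = 4.448² + 3 = 19.79 + 3 = 22.8.
Round up.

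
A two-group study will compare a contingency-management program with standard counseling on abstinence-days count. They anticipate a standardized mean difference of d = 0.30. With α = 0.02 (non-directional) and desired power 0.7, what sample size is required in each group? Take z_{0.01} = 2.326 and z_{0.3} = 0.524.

n = 181 per group

For two independent groups with equal n: n = 2·((z_{α/2} + z_β) / d)².
z_{α/2} + z_β = 2.326 + 0.524 = 2.850.
n = 2 × (2.850 / 0.30)² = 2 × 9.500² = 2 × 90.25 = 180.5.
Round up to the next whole participant.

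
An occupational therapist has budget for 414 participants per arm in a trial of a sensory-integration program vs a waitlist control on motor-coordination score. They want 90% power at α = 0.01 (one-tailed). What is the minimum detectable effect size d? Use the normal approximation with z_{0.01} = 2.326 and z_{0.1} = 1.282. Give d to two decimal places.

For two independent groups of n = 414 each: d_min = (z_{α} + z_β)·√(2/n).
z-sum = 2.326 + 1.282 = 3.608.
d_min = 3.608 × √(2/414) = 3.608 × 0.0695 = 0.251.

d_min ≈ 0.25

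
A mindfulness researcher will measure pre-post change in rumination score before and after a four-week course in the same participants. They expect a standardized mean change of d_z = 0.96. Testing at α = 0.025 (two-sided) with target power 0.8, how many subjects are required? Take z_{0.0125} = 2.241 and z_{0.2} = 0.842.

n = 11 pairs

For a paired (one-sample on differences) test: n = ((z_{α/2} + z_β) / d)².
z_{α/2} + z_β = 2.241 + 0.842 = 3.083.
n = (3.083 / 0.96)² = 3.211² = 10.31.
Round up.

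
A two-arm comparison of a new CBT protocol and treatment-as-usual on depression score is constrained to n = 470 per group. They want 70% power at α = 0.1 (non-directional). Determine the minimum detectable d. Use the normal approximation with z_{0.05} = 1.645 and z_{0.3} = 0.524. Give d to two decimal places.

For two independent groups of n = 470 each: d_min = (z_{α/2} + z_β)·√(2/n).
z-sum = 1.645 + 0.524 = 2.169.
d_min = 2.169 × √(2/470) = 2.169 × 0.0652 = 0.141.

d_min ≈ 0.14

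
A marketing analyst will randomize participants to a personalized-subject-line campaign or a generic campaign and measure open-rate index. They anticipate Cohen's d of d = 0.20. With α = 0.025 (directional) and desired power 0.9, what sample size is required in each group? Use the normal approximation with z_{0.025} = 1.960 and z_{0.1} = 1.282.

n = 526 per group

For two independent groups with equal n: n = 2·((z_{α} + z_β) / d)².
z_{α} + z_β = 1.960 + 1.282 = 3.242.
n = 2 × (3.242 / 0.20)² = 2 × 16.210² = 2 × 262.76 = 525.5.
Round up to the next whole participant.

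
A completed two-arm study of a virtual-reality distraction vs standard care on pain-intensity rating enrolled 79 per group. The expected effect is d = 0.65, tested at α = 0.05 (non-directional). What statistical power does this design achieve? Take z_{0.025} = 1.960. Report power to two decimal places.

power ≈ 0.98

For two equal groups, power = Φ(d·√(n/2) − z_{α/2}).
d·√(n/2) = 0.65 × √(79/2) = 0.65 × 6.285 = 4.085.
z_β = 4.085 − 1.960 = 2.125.
Power = Φ(2.125) = 0.983.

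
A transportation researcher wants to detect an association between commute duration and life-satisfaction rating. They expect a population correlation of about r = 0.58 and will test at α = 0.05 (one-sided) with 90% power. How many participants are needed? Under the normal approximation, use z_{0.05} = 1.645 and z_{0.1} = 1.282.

n = 23

Fisher's z: C = ½·ln((1+r)/(1−r)) = ½·ln(3.7619) = 0.6625.
n = ((z_{α} + z_β)/C)² + 3.
(1.645 + 1.282) / 0.6625 = 2.927 / 0.6625 = 4.418.
n = 4.418² + 3 = 19.52 + 3 = 22.5.
Round up.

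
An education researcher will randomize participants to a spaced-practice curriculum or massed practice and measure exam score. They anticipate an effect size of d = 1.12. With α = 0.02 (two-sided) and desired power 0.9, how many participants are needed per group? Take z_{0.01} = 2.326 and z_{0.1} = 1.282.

For two independent groups with equal n: n = 2·((z_{α/2} + z_β) / d)².
z_{α/2} + z_β = 2.326 + 1.282 = 3.608.
n = 2 × (3.608 / 1.12)² = 2 × 3.221² = 2 × 10.38 = 20.8.
Round up to the next whole participant.

n = 21 per group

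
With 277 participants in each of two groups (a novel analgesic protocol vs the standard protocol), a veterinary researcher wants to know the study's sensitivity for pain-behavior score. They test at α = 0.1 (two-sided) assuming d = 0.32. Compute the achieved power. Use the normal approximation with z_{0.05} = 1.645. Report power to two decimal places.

power ≈ 0.98

For two equal groups, power = Φ(d·√(n/2) − z_{α/2}).
d·√(n/2) = 0.32 × √(277/2) = 0.32 × 11.769 = 3.766.
z_β = 3.766 − 1.645 = 2.121.
Power = Φ(2.121) = 0.983.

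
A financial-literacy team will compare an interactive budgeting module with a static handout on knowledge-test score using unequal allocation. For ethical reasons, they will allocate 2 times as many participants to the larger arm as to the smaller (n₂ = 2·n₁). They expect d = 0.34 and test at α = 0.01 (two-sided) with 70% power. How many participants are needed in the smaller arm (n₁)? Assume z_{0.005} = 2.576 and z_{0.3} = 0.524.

n₁ = 125

With allocation ratio k = n₂/n₁ = 2, Var(x̄₁−x̄₂) = σ²(1/n₁ + 1/(k·n₁)) = σ²·(k+1)/(k·n₁).
So n₁ = (1 + 1/k)·((z_{α/2} + z_β)/d)² = 1.500 × (3.100/0.34)².
n₁ = 1.500 × 83.13 = 124.7.
Round up: n₁ = 125, giving n₂ = 2 × 125 = 250.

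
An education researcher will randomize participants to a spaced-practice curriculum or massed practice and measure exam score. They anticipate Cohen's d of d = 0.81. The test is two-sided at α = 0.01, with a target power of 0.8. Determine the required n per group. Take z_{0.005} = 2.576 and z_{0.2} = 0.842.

For two independent groups with equal n: n = 2·((z_{α/2} + z_β) / d)².
z_{α/2} + z_β = 2.576 + 0.842 = 3.418.
n = 2 × (3.418 / 0.81)² = 2 × 4.220² = 2 × 17.81 = 35.6.
Round up to the next whole participant.

n = 36 per group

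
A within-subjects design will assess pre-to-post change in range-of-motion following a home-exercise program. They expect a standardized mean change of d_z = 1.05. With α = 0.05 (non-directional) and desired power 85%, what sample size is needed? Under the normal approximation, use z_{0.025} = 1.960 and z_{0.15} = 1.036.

For a paired (one-sample on differences) test: n = ((z_{α/2} + z_β) / d)².
z_{α/2} + z_β = 1.960 + 1.036 = 2.996.
n = (2.996 / 1.05)² = 2.853² = 8.14.
Round up.

n = 9 pairs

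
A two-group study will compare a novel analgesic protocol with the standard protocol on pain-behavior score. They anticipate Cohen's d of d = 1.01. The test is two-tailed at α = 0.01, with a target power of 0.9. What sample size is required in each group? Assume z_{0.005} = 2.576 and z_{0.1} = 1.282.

For two independent groups with equal n: n = 2·((z_{α/2} + z_β) / d)².
z_{α/2} + z_β = 2.576 + 1.282 = 3.858.
n = 2 × (3.858 / 1.01)² = 2 × 3.820² = 2 × 14.59 = 29.2.
Round up to the next whole participant.

n = 30 per group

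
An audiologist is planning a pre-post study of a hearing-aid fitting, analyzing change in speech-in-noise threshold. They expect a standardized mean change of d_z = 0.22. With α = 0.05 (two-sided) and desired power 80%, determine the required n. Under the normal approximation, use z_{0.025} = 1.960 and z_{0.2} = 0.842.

For a paired (one-sample on differences) test: n = ((z_{α/2} + z_β) / d)².
z_{α/2} + z_β = 1.960 + 0.842 = 2.802.
n = (2.802 / 0.22)² = 12.736² = 162.21.
Round up.

n = 163 pairs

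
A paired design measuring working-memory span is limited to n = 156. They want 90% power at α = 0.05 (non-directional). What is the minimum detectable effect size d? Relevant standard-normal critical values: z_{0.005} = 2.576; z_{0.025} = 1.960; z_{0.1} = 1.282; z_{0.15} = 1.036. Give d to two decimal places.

For a single sample (or paired design) of n = 156: d_min = (z_{α/2} + z_β)/√n.
z-sum = 1.960 + 1.282 = 3.242.
d_min = 3.242 / √156 = 3.242 / 12.490 = 0.260.

d_min ≈ 0.26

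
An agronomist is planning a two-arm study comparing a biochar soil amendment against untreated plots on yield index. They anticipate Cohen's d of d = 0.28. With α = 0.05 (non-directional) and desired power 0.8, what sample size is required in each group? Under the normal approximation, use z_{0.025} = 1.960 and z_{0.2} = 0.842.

For two independent groups with equal n: n = 2·((z_{α/2} + z_β) / d)².
z_{α/2} + z_β = 1.960 + 0.842 = 2.802.
n = 2 × (2.802 / 0.28)² = 2 × 10.007² = 2 × 100.14 = 200.3.
Round up to the next whole participant.

n = 201 per group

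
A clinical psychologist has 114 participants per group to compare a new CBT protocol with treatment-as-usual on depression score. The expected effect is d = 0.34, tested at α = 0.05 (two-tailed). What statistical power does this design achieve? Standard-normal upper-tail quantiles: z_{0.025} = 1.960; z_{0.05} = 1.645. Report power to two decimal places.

power ≈ 0.73

For two equal groups, power = Φ(d·√(n/2) − z_{α/2}).
d·√(n/2) = 0.34 × √(114/2) = 0.34 × 7.550 = 2.567.
z_β = 2.567 − 1.960 = 0.607.
Power = Φ(0.607) = 0.728.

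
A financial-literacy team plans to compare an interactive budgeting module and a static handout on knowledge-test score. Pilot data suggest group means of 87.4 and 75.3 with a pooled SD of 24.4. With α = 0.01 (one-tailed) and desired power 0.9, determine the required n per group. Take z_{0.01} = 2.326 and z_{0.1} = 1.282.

n = 106 per group

Cohen's d = |M₁ − M₂| / SD_pooled = |87.4 − 75.3| / 24.4 = 12.1 / 24.4 = 0.496.
For two independent groups with equal n: n = 2·((z_{α} + z_β) / d)².
z_{α} + z_β = 2.326 + 1.282 = 3.608.
n = 2 × (3.608 / 0.496)² = 2 × 7.274² = 2 × 52.91 = 105.8.
Round up to the next whole participant.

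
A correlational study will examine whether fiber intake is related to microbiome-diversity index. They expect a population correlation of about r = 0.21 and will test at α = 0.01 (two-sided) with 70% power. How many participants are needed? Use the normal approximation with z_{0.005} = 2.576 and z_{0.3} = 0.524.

n = 215

Fisher's z: C = ½·ln((1+r)/(1−r)) = ½·ln(1.5316) = 0.2132.
n = ((z_{α/2} + z_β)/C)² + 3.
(2.576 + 0.524) / 0.2132 = 3.100 / 0.2132 = 14.540.
n = 14.540² + 3 = 211.42 + 3 = 214.4.
Round up.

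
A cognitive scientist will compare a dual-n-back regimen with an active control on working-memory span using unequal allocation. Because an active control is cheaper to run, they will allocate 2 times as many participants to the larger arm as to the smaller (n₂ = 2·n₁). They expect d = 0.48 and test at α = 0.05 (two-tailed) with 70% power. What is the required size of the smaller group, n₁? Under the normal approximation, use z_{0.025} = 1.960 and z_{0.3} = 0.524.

With allocation ratio k = n₂/n₁ = 2, Var(x̄₁−x̄₂) = σ²(1/n₁ + 1/(k·n₁)) = σ²·(k+1)/(k·n₁).
So n₁ = (1 + 1/k)·((z_{α/2} + z_β)/d)² = 1.500 × (2.484/0.48)².
n₁ = 1.500 × 26.78 = 40.2.
Round up: n₁ = 41, giving n₂ = 2 × 41 = 82.

n₁ = 41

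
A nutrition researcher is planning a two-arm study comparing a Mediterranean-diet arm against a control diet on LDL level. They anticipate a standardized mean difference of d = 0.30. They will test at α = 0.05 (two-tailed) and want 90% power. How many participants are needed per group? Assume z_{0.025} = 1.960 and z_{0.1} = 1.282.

For two independent groups with equal n: n = 2·((z_{α/2} + z_β) / d)².
z_{α/2} + z_β = 1.960 + 1.282 = 3.242.
n = 2 × (3.242 / 0.30)² = 2 × 10.807² = 2 × 116.78 = 233.6.
Round up to the next whole participant.

n = 234 per group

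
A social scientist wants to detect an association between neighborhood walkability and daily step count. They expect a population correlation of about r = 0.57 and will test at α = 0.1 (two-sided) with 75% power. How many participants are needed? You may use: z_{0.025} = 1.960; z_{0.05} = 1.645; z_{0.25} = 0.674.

Fisher's z: C = ½·ln((1+r)/(1−r)) = ½·ln(3.6512) = 0.6475.
n = ((z_{α/2} + z_β)/C)² + 3.
(1.645 + 0.674) / 0.6475 = 2.319 / 0.6475 = 3.581.
n = 3.581² + 3 = 12.83 + 3 = 15.8.
Round up.

n = 16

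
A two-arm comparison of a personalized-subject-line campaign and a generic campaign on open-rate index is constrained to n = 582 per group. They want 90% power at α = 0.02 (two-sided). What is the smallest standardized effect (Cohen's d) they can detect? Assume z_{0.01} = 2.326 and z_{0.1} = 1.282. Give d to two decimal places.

d_min ≈ 0.21

For two independent groups of n = 582 each: d_min = (z_{α/2} + z_β)·√(2/n).
z-sum = 2.326 + 1.282 = 3.608.
d_min = 3.608 × √(2/582) = 3.608 × 0.0586 = 0.212.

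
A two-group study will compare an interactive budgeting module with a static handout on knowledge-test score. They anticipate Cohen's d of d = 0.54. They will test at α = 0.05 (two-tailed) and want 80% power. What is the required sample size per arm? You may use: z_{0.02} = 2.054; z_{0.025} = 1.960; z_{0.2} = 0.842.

For two independent groups with equal n: n = 2·((z_{α/2} + z_β) / d)².
z_{α/2} + z_β = 1.960 + 0.842 = 2.802.
n = 2 × (2.802 / 0.54)² = 2 × 5.189² = 2 × 26.92 = 53.8.
Round up to the next whole participant.

n = 54 per group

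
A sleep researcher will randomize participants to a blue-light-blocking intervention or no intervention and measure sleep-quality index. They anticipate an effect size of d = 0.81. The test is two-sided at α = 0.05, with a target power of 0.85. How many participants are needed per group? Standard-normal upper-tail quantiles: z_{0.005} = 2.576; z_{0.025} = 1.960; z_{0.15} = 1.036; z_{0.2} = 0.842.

n = 28 per group

For two independent groups with equal n: n = 2·((z_{α/2} + z_β) / d)².
z_{α/2} + z_β = 1.960 + 1.036 = 2.996.
n = 2 × (2.996 / 0.81)² = 2 × 3.699² = 2 × 13.68 = 27.4.
Round up to the next whole participant.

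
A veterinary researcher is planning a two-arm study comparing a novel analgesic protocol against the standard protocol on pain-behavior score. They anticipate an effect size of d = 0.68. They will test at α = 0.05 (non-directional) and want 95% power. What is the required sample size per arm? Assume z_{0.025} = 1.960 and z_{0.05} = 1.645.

n = 57 per group

For two independent groups with equal n: n = 2·((z_{α/2} + z_β) / d)².
z_{α/2} + z_β = 1.960 + 1.645 = 3.605.
n = 2 × (3.605 / 0.68)² = 2 × 5.301² = 2 × 28.11 = 56.2.
Round up to the next whole participant.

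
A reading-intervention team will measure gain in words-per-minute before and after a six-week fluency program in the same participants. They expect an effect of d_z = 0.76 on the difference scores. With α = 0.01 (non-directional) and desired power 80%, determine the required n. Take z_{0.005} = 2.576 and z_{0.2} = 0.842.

For a paired (one-sample on differences) test: n = ((z_{α/2} + z_β) / d)².
z_{α/2} + z_β = 2.576 + 0.842 = 3.418.
n = (3.418 / 0.76)² = 4.497² = 20.23.
Round up.

n = 21 pairs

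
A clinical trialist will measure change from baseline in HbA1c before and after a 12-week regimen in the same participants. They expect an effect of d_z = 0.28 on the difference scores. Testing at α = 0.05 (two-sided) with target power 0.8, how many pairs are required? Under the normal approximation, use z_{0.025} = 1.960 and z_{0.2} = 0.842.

n = 101 pairs

For a paired (one-sample on differences) test: n = ((z_{α/2} + z_β) / d)².
z_{α/2} + z_β = 1.960 + 0.842 = 2.802.
n = (2.802 / 0.28)² = 10.007² = 100.14.
Round up.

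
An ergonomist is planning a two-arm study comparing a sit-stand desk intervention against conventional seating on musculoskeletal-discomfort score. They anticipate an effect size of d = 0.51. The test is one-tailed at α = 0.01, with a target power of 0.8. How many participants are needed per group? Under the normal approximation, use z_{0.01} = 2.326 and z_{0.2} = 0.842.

For two independent groups with equal n: n = 2·((z_{α} + z_β) / d)².
z_{α} + z_β = 2.326 + 0.842 = 3.168.
n = 2 × (3.168 / 0.51)² = 2 × 6.212² = 2 × 38.59 = 77.2.
Round up to the next whole participant.

n = 78 per group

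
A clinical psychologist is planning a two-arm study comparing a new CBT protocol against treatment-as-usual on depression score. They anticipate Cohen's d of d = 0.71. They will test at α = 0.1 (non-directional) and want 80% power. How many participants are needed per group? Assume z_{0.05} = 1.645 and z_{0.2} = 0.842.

For two independent groups with equal n: n = 2·((z_{α/2} + z_β) / d)².
z_{α/2} + z_β = 1.645 + 0.842 = 2.487.
n = 2 × (2.487 / 0.71)² = 2 × 3.503² = 2 × 12.27 = 24.5.
Round up to the next whole participant.

n = 25 per group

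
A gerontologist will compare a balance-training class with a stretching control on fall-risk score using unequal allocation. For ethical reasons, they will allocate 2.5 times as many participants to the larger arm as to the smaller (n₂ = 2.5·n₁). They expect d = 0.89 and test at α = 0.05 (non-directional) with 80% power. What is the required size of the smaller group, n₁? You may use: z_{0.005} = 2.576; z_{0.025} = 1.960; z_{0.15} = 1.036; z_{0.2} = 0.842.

With allocation ratio k = n₂/n₁ = 2.5, Var(x̄₁−x̄₂) = σ²(1/n₁ + 1/(k·n₁)) = σ²·(k+1)/(k·n₁).
So n₁ = (1 + 1/k)·((z_{α/2} + z_β)/d)² = 1.400 × (2.802/0.89)².
n₁ = 1.400 × 9.91 = 13.9.
Round up: n₁ = 14, giving n₂ = 2.5 × 14 = 35.

n₁ = 14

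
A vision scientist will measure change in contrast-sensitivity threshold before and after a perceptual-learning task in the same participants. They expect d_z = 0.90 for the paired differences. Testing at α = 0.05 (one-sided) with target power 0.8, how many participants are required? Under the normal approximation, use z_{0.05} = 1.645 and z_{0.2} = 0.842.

n = 8 pairs

For a paired (one-sample on differences) test: n = ((z_{α} + z_β) / d)².
z_{α} + z_β = 1.645 + 0.842 = 2.487.
n = (2.487 / 0.90)² = 2.763² = 7.64.
Round up.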